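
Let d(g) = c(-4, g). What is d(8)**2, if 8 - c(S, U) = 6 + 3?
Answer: 1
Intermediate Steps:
c(S, U) = -1 (c(S, U) = 8 - (6 + 3) = 8 - 1*9 = 8 - 9 = -1)
d(g) = -1
d(8)**2 = (-1)**2 = 1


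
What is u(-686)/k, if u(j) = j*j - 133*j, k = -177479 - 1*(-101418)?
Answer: -561834/76061 ≈ -7.3866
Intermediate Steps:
k = -76061 (k = -177479 + 101418 = -76061)
u(j) = j**2 - 133*j
u(-686)/k = -686*(-133 - 686)/(-76061) = -686*(-819)*(-1/76061) = 561834*(-1/76061) = -561834/76061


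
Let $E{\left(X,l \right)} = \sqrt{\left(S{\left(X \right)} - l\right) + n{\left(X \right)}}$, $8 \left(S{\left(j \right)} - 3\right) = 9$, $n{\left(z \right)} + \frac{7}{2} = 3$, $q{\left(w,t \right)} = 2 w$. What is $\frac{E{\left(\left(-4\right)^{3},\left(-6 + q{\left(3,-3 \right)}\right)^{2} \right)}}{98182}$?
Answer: $\frac{\sqrt{58}}{392728} \approx 1.9392 \cdot 10^{-5}$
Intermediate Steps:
$n{\left(z \right)} = - \frac{1}{2}$ ($n{\left(z \right)} = - \frac{7}{2} + 3 = - \frac{1}{2}$)
$S{\left(j \right)} = \frac{33}{8}$ ($S{\left(j \right)} = 3 + \frac{1}{8} \cdot 9 = 3 + \frac{9}{8} = \frac{33}{8}$)
$E{\left(X,l \right)} = \sqrt{\frac{29}{8} - l}$ ($E{\left(X,l \right)} = \sqrt{\left(\frac{33}{8} - l\right) - \frac{1}{2}} = \sqrt{\frac{29}{8} - l}$)
$\frac{E{\left(\left(-4\right)^{3},\left(-6 + q{\left(3,-3 \right)}\right)^{2} \right)}}{98182} = \frac{\frac{1}{4} \sqrt{58 - 16 \left(-6 + 2 \cdot 3\right)^{2}}}{98182} = \frac{\sqrt{58 - 16 \left(-6 + 6\right)^{2}}}{4} \cdot \frac{1}{98182} = \frac{\sqrt{58 - 16 \cdot 0^{2}}}{4} \cdot \frac{1}{98182} = \frac{\sqrt{58 - 0}}{4} \cdot \frac{1}{98182} = \frac{\sqrt{58 + 0}}{4} \cdot \frac{1}{98182} = \frac{\sqrt{58}}{4} \cdot \frac{1}{98182} = \frac{\sqrt{58}}{392728}$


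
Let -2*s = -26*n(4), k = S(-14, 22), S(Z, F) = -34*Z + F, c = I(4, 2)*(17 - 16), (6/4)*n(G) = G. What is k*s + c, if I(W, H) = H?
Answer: 17266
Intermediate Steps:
n(G) = 2*G/3
c = 2 (c = 2*(17 - 16) = 2*1 = 2)
S(Z, F) = F - 34*Z
k = 498 (k = 22 - 34*(-14) = 22 + 476 = 498)
s = 104/3 (s = -(-13)*(2/3)*4 = -(-13)*8/3 = -1/2*(-208/3) = 104/3 ≈ 34.667)
k*s + c = 498*(104/3) + 2 = 17264 + 2 = 17266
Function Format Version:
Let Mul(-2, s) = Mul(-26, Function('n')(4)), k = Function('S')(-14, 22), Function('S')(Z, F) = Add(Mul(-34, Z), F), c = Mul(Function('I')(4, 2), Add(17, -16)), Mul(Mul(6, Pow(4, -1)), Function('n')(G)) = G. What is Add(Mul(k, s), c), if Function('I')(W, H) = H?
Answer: 17266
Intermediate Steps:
Function('n')(G) = Mul(Rational(2, 3), G)
c = 2 (c = Mul(2, Add(17, -16)) = Mul(2, 1) = 2)
Function('S')(Z, F) = Add(F, Mul(-34, Z))
k = 498 (k = Add(22, Mul(-34, -14)) = Add(22, 476) = 498)
s = Rational(104, 3) (s = Mul(Rational(-1, 2), Mul(-26, Mul(Rational(2, 3), 4))) = Mul(Rational(-1, 2), Mul(-26, Rational(8, 3))) = Mul(Rational(-1, 2), Rational(-208, 3)) = Rational(104, 3) ≈ 34.667)
Add(Mul(k, s), c) = Add(Mul(498, Rational(104, 3)), 2) = Add(17264, 2) = 17266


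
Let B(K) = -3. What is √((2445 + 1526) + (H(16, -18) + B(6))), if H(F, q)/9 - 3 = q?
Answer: √3833 ≈ 61.911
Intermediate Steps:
H(F, q) = 27 + 9*q
√((2445 + 1526) + (H(16, -18) + B(6))) = √((2445 + 1526) + ((27 + 9*(-18)) - 3)) = √(3971 + ((27 - 162) - 3)) = √(3971 + (-135 - 3)) = √(3971 - 138) = √3833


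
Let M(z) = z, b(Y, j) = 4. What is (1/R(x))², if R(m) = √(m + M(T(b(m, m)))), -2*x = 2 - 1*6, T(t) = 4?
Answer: ⅙ ≈ 0.16667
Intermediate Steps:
x = 2 (x = -(2 - 1*6)/2 = -(2 - 6)/2 = -½*(-4) = 2)
R(m) = √(4 + m) (R(m) = √(m + 4) = √(4 + m))
(1/R(x))² = (1/(√(4 + 2)))² = (1/(√6))² = (√6/6)² = ⅙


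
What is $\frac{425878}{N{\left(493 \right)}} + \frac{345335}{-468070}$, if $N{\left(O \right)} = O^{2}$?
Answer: $\frac{23081477809}{22752789086} \approx 1.0144$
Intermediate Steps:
$\frac{425878}{N{\left(493 \right)}} + \frac{345335}{-468070} = \frac{425878}{493^{2}} + \frac{345335}{-468070} = \frac{425878}{243049} + 345335 \left(- \frac{1}{468070}\right) = 425878 \cdot \frac{1}{243049} - \frac{69067}{93614} = \frac{425878}{243049} - \frac{69067}{93614} = \frac{23081477809}{22752789086}$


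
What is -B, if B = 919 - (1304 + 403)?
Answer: 788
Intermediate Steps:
B = -788 (B = 919 - 1*1707 = 919 - 1707 = -788)
-B = -1*(-788) = 788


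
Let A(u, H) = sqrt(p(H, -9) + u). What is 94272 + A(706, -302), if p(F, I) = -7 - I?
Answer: 94272 + 2*sqrt(177) ≈ 94299.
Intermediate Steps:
A(u, H) = sqrt(2 + u) (A(u, H) = sqrt((-7 - 1*(-9)) + u) = sqrt((-7 + 9) + u) = sqrt(2 + u))
94272 + A(706, -302) = 94272 + sqrt(2 + 706) = 94272 + sqrt(708) = 94272 + 2*sqrt(177)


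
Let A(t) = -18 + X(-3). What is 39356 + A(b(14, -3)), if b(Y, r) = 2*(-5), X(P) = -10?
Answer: 39328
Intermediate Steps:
b(Y, r) = -10
A(t) = -28 (A(t) = -18 - 10 = -28)
39356 + A(b(14, -3)) = 39356 - 28 = 39328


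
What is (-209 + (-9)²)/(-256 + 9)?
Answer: 128/247 ≈ 0.51822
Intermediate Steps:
(-209 + (-9)²)/(-256 + 9) = (-209 + 81)/(-247) = -128*(-1/247) = 128/247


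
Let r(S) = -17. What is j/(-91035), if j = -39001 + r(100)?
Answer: 1858/4335 ≈ 0.42860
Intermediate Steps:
j = -39018 (j = -39001 - 17 = -39018)
j/(-91035) = -39018/(-91035) = -39018*(-1/91035) = 1858/4335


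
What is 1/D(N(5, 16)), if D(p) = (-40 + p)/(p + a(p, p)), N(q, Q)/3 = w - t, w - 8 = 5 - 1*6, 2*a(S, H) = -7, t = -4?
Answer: -59/14 ≈ -4.2143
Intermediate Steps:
a(S, H) = -7/2 (a(S, H) = (1/2)*(-7) = -7/2)
w = 7 (w = 8 + (5 - 1*6) = 8 + (5 - 6) = 8 - 1 = 7)
N(q, Q) = 33 (N(q, Q) = 3*(7 - 1*(-4)) = 3*(7 + 4) = 3*11 = 33)
D(p) = (-40 + p)/(-7/2 + p) (D(p) = (-40 + p)/(p - 7/2) = (-40 + p)/(-7/2 + p))
1/D(N(5, 16)) = 1/(2*(-40 + 33)/(-7 + 2*33)) = 1/(2*(-7)/(-7 + 66)) = 1/(2*(-7)/59) = 1/(2*(1/59)*(-7)) = 1/(-14/59) = -59/14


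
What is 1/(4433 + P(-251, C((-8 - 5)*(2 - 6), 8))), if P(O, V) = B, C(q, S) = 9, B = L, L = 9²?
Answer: 1/4514 ≈ 0.00022153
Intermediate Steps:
L = 81
B = 81
P(O, V) = 81
1/(4433 + P(-251, C((-8 - 5)*(2 - 6), 8))) = 1/(4433 + 81) = 1/4514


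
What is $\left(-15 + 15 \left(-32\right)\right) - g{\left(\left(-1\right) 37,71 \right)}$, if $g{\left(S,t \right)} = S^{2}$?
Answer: $-1864$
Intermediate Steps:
$\left(-15 + 15 \left(-32\right)\right) - g{\left(\left(-1\right) 37,71 \right)} = \left(-15 + 15 \left(-32\right)\right) - \left(\left(-1\right) 37\right)^{2} = \left(-15 - 480\right) - \left(-37\right)^{2} = -495 - 1369 = -1864$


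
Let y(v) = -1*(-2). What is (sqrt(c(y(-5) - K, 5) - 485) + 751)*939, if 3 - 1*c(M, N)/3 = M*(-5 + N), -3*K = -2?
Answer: 705189 + 1878*I*sqrt(119) ≈ 7.0519e+5 + 20487.0*I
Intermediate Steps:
K = 2/3 (K = -1/3*(-2) = 2/3 ≈ 0.66667)
y(v) = 2
c(M, N) = 9 - 3*M*(-5 + N)
(sqrt(c(y(-5) - K, 5) - 485) + 751)*939 = (sqrt((9 + 15*(2 - 1*2/3) - 3*(2 - 1*2/3)*5) - 485) + 751)*939 = (sqrt((9 + 15*(2 - 2/3) - 3*(2 - 2/3)*5) - 485) + 751)*939 = (sqrt((9 + 15*(4/3) - 3*4/3*5) - 485) + 751)*939 = (sqrt((9 + 20 - 20) - 485) + 751)*939 = (sqrt(9 - 485) + 751)*939 = (sqrt(-476) + 751)*939 = (2*I*sqrt(119) + 751)*939 = (751 + 2*I*sqrt(119))*939 = 705189 + 1878*I*sqrt(119)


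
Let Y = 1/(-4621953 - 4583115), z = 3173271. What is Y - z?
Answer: -29210175337429/9205068 ≈ -3.1733e+6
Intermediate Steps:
Y = -1/9205068 (Y = 1/(-9205068) = -1/9205068 ≈ -1.0864e-7)
Y - z = -1/9205068 - 1*3173271 = -1/9205068 - 3173271 = -29210175337429/9205068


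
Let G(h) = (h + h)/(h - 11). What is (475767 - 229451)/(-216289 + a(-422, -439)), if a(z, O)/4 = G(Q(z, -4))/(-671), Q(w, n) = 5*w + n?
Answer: -351215826500/308401094787 ≈ -1.1388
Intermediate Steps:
Q(w, n) = n + 5*w
G(h) = 2*h/(-11 + h) (G(h) = (2*h)/(-11 + h) = 2*h/(-11 + h))
a(z, O) = -8*(-4 + 5*z)/(671*(-15 + 5*z)) (a(z, O) = 4*((2*(-4 + 5*z)/(-11 + (-4 + 5*z)))/(-671)) = 4*((2*(-4 + 5*z)/(-15 + 5*z))*(-1/671)) = 4*(-2*(-4 + 5*z)/(671*(-15 + 5*z))) = -8*(-4 + 5*z)/(671*(-15 + 5*z)))
(475767 - 229451)/(-216289 + a(-422, -439)) = (475767 - 229451)/(-216289 + 8*(4 - 5*(-422))/(3355*(-3 - 422))) = 246316/(-216289 + (8/3355)*(4 + 2110)/(-425)) = 246316/(-216289 + (8/3355)*(-1/425)*2114) = 246316/(-216289 - 16912/1425875) = 246316/(-308401094787/1425875) = 246316*(-1425875/308401094787) = -351215826500/308401094787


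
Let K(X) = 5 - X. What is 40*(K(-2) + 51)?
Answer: 2320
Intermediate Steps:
40*(K(-2) + 51) = 40*((5 - 1*(-2)) + 51) = 40*((5 + 2) + 51) = 40*(7 + 51) = 40*58 = 2320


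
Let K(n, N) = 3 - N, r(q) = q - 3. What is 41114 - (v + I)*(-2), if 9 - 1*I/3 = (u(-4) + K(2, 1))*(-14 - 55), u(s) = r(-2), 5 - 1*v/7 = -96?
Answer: 41340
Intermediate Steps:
r(q) = -3 + q
v = 707 (v = 35 - 7*(-96) = 35 + 672 = 707)
u(s) = -5 (u(s) = -3 - 2 = -5)
I = -594 (I = 27 - 3*(-5 + (3 - 1*1))*(-14 - 55) = 27 - 3*(-5 + (3 - 1))*(-69) = 27 - 3*(-5 + 2)*(-69) = 27 - (-9)*(-69) = 27 - 3*207 = 27 - 621 = -594)
41114 - (v + I)*(-2) = 41114 - (707 - 594)*(-2) = 41114 - 113*(-2) = 41114 - 1*(-226) = 41114 + 226 = 41340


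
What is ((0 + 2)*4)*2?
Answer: 16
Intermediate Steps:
((0 + 2)*4)*2 = (2*4)*2 = 8*2 = 16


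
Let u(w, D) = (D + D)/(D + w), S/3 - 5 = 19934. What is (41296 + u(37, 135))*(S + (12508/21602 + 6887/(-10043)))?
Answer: 11522434102999335653/4664401049 ≈ 2.4703e+9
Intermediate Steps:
S = 59817 (S = 15 + 3*19934 = 15 + 59802 = 59817)
u(w, D) = 2*D/(D + w) (u(w, D) = (2*D)/(D + w) = 2*D/(D + w))
(41296 + u(37, 135))*(S + (12508/21602 + 6887/(-10043))) = (41296 + 2*135/(135 + 37))*(59817 + (12508/21602 + 6887/(-10043))) = (41296 + 2*135/172)*(59817 + (12508*(1/21602) + 6887*(-1/10043))) = (41296 + 2*135*(1/172))*(59817 + (6254/10801 - 6887/10043)) = (41296 + 135/86)*(59817 - 11577565/108474443) = (3551591/86)*(6488604179366/108474443) = 11522434102999335653/4664401049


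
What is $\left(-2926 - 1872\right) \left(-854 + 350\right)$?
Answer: $2418192$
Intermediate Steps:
$\left(-2926 - 1872\right) \left(-854 + 350\right) = \left(-2926 - 1872\right) \left(-504\right) = \left(-4798\right) \left(-504\right) = 2418192$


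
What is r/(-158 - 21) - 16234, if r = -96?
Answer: -2905790/179 ≈ -16233.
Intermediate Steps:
r/(-158 - 21) - 16234 = -96/(-158 - 21) - 16234 = -96/(-179) - 16234 = -1/179*(-96) - 16234 = 96/179 - 16234 = -2905790/179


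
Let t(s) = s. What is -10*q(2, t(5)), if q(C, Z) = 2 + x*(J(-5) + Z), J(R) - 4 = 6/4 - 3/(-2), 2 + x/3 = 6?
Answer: -1460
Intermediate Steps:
x = 12 (x = -6 + 3*6 = -6 + 18 = 12)
J(R) = 7 (J(R) = 4 + (6/4 - 3/(-2)) = 4 + (6*(¼) - 3*(-½)) = 4 + (3/2 + 3/2) = 4 + 3 = 7)
q(C, Z) = 86 + 12*Z (q(C, Z) = 2 + 12*(7 + Z) = 2 + (84 + 12*Z) = 86 + 12*Z)
-10*q(2, t(5)) = -10*(86 + 12*5) = -10*(86 + 60) = -10*146 = -1460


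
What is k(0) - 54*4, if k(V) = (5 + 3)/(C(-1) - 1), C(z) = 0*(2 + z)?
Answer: -224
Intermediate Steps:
C(z) = 0
k(V) = -8 (k(V) = (5 + 3)/(0 - 1) = 8/(-1) = 8*(-1) = -8)
k(0) - 54*4 = -8 - 54*4 = -8 - 216 = -224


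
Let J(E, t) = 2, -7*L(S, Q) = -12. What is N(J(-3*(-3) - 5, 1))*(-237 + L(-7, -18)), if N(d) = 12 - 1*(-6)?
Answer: -29646/7 ≈ -4235.1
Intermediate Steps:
L(S, Q) = 12/7 (L(S, Q) = -1/7*(-12) = 12/7)
N(d) = 18 (N(d) = 12 + 6 = 18)
N(J(-3*(-3) - 5, 1))*(-237 + L(-7, -18)) = 18*(-237 + 12/7) = 18*(-1647/7) = -29646/7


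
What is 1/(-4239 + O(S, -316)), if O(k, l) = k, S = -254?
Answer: -1/4493 ≈ -0.00022257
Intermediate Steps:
1/(-4239 + O(S, -316)) = 1/(-4239 - 254) = 1/(-4493) = -1/4493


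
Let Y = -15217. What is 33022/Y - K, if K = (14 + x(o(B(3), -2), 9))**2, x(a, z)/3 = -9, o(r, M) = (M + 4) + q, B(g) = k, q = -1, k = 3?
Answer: -2604695/15217 ≈ -171.17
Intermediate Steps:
B(g) = 3
o(r, M) = 3 + M (o(r, M) = (M + 4) - 1 = (4 + M) - 1 = 3 + M)
x(a, z) = -27 (x(a, z) = 3*(-9) = -27)
K = 169 (K = (14 - 27)**2 = (-13)**2 = 169)
33022/Y - K = 33022/(-15217) - 1*169 = 33022*(-1/15217) - 169 = -33022/15217 - 169 = -2604695/15217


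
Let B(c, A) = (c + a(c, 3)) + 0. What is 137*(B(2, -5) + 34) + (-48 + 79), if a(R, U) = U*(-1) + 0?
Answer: 4552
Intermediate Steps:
a(R, U) = -U (a(R, U) = -U + 0 = -U)
B(c, A) = -3 + c (B(c, A) = (c - 1*3) + 0 = (c - 3) + 0 = (-3 + c) + 0 = -3 + c)
137*(B(2, -5) + 34) + (-48 + 79) = 137*((-3 + 2) + 34) + (-48 + 79) = 137*(-1 + 34) + 31 = 137*33 + 31 = 4521 + 31 = 4552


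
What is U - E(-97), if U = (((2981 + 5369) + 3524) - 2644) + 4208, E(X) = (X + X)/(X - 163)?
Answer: 1746843/130 ≈ 13437.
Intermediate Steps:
E(X) = 2*X/(-163 + X) (E(X) = (2*X)/(-163 + X) = 2*X/(-163 + X))
U = 13438 (U = ((8350 + 3524) - 2644) + 4208 = (11874 - 2644) + 4208 = 9230 + 4208 = 13438)
U - E(-97) = 13438 - 2*(-97)/(-163 - 97) = 13438 - 2*(-97)/(-260) = 13438 - 2*(-97)*(-1)/260 = 13438 - 1*97/130 = 13438 - 97/130 = 1746843/130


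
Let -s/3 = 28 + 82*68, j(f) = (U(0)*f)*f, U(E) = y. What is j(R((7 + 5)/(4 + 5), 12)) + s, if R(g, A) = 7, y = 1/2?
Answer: -33575/2 ≈ -16788.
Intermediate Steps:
y = ½ ≈ 0.50000
U(E) = ½
j(f) = f²/2 (j(f) = (f/2)*f = f²/2)
s = -16812 (s = -3*(28 + 82*68) = -3*(28 + 5576) = -3*5604 = -16812)
j(R((7 + 5)/(4 + 5), 12)) + s = (½)*7² - 16812 = (½)*49 - 16812 = 49/2 - 16812 = -33575/2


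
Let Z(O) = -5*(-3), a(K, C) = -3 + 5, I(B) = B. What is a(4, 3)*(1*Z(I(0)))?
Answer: 30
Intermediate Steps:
a(K, C) = 2
Z(O) = 15
a(4, 3)*(1*Z(I(0))) = 2*(1*15) = 2*15 = 30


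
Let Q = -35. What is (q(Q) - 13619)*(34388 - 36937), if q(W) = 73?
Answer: 34528754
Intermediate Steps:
(q(Q) - 13619)*(34388 - 36937) = (73 - 13619)*(34388 - 36937) = -13546*(-2549) = 34528754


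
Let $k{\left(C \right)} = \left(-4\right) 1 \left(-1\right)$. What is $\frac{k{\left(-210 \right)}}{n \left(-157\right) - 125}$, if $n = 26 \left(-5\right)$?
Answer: $\frac{4}{20285} \approx 0.00019719$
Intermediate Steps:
$n = -130$
$k{\left(C \right)} = 4$ ($k{\left(C \right)} = \left(-4\right) \left(-1\right) = 4$)
$\frac{k{\left(-210 \right)}}{n \left(-157\right) - 125} = \frac{4}{\left(-130\right) \left(-157\right) - 125} = \frac{4}{20410 - 125} = \frac{4}{20285}$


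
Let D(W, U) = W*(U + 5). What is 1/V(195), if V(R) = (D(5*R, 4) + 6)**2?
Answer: 1/77105961 ≈ 1.2969e-8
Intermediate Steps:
D(W, U) = W*(5 + U)
V(R) = (6 + 45*R)**2 (V(R) = ((5*R)*(5 + 4) + 6)**2 = ((5*R)*9 + 6)**2 = (45*R + 6)**2 = (6 + 45*R)**2)
1/V(195) = 1/(9*(2 + 15*195)**2) = 1/(9*(2 + 2925)**2) = 1/(9*2927**2) = 1/(9*8567329) = 1/77105961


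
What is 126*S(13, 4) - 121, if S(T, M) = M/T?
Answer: -1069/13 ≈ -82.231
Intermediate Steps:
126*S(13, 4) - 121 = 126*(4/13) - 121 = 504/13 - 121 = -1069/13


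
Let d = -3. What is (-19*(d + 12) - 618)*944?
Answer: -744816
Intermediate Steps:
(-19*(d + 12) - 618)*944 = (-19*(-3 + 12) - 618)*944 = (-19*9 - 618)*944 = (-171 - 618)*944 = -789*944 = -744816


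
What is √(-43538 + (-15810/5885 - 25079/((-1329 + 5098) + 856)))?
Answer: I*√51616166455985835/1088725 ≈ 208.68*I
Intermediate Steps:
√(-43538 + (-15810/5885 - 25079/((-1329 + 5098) + 856))) = √(-43538 + (-15810*1/5885 - 25079/(3769 + 856))) = √(-43538 + (-3162/1177 - 25079/4625)) = √(-43538 - 44142233/5443625) = √(-237048687483/5443625) = I*√51616166455985835/1088725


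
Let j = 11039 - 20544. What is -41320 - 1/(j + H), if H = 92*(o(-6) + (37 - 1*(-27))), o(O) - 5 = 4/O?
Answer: -398944597/9655 ≈ -41320.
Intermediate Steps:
o(O) = 5 + 4/O
j = -9505
H = 18860/3 (H = 92*((5 + 4/(-6)) + (37 - 1*(-27))) = 92*((5 + 4*(-1/6)) + (37 + 27)) = 92*((5 - 2/3) + 64) = 92*(13/3 + 64) = 92*(205/3) = 18860/3 ≈ 6286.7)
-41320 - 1/(j + H) = -41320 - 1/(-9505 + 18860/3) = -41320 - 1/(-9655/3) = -41320 - 1*(-3/9655) = -41320 + 3/9655 = -398944597/9655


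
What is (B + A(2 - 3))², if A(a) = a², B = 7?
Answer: 64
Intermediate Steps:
(B + A(2 - 3))² = (7 + (2 - 3)²)² = (7 + (-1)²)² = (7 + 1)² = 8² = 64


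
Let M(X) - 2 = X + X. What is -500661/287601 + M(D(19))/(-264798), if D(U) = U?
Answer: -22097589253/12692694933 ≈ -1.7410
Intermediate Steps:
M(X) = 2 + 2*X (M(X) = 2 + (X + X) = 2 + 2*X)
-500661/287601 + M(D(19))/(-264798) = -500661/287601 + (2 + 2*19)/(-264798) = -500661*1/287601 + (2 + 38)*(-1/264798) = -166887/95867 + 40*(-1/264798) = -166887/95867 - 20/132399 = -22097589253/12692694933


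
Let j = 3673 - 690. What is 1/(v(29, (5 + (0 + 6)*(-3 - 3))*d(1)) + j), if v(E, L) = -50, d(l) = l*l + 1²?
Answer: 1/2933 ≈ 0.00034095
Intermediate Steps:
d(l) = 1 + l² (d(l) = l² + 1 = 1 + l²)
j = 2983
1/(v(29, (5 + (0 + 6)*(-3 - 3))*d(1)) + j) = 1/(-50 + 2983) = 1/2933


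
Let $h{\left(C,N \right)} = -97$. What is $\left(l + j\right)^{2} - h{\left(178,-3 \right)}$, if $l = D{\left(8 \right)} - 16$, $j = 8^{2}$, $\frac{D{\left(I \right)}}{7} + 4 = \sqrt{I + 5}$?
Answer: $1134 + 280 \sqrt{13} \approx 2143.6$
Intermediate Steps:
$D{\left(I \right)} = -28 + 7 \sqrt{5 + I}$ ($D{\left(I \right)} = -28 + 7 \sqrt{I + 5} = -28 + 7 \sqrt{5 + I}$)
$j = 64$
$l = -44 + 7 \sqrt{13}$ ($l = \left(-28 + 7 \sqrt{5 + 8}\right) - 16 = \left(-28 + 7 \sqrt{13}\right) - 16 = -44 + 7 \sqrt{13} \approx -18.761$)
$\left(l + j\right)^{2} - h{\left(178,-3 \right)} = \left(\left(-44 + 7 \sqrt{13}\right) + 64\right)^{2} - -97 = \left(20 + 7 \sqrt{13}\right)^{2} + 97 = 97 + \left(20 + 7 \sqrt{13}\right)^{2}$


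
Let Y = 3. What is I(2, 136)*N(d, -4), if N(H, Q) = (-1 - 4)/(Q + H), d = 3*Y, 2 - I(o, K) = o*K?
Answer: 270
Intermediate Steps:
I(o, K) = 2 - K*o (I(o, K) = 2 - o*K = 2 - K*o)
d = 9 (d = 3*3 = 9)
N(H, Q) = -5/(H + Q)
I(2, 136)*N(d, -4) = (2 - 1*136*2)*(-5/(9 - 4)) = (2 - 272)*(-5/5) = -(-1350)/5 = -270*(-1) = 270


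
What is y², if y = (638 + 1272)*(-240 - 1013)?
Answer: 5727549832900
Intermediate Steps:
y = -2393230 (y = 1910*(-1253) = -2393230)
y² = (-2393230)² = 5727549832900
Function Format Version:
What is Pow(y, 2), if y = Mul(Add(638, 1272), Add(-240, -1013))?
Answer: 5727549832900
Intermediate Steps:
y = -2393230 (y = Mul(1910, -1253) = -2393230)
Pow(y, 2) = Pow(-2393230, 2) = 5727549832900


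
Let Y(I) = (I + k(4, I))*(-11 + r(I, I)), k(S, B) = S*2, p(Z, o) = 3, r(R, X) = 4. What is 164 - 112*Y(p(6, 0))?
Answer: 8788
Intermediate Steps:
k(S, B) = 2*S
Y(I) = -56 - 7*I (Y(I) = (I + 2*4)*(-11 + 4) = (I + 8)*(-7) = (8 + I)*(-7) = -56 - 7*I)
164 - 112*Y(p(6, 0)) = 164 - 112*(-56 - 7*3) = 164 - 112*(-56 - 21) = 164 - 112*(-77) = 164 + 8624 = 8788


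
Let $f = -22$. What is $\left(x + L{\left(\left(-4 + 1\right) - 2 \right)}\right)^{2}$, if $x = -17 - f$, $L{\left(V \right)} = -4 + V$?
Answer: $16$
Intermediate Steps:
$x = 5$ ($x = -17 - -22 = -17 + 22 = 5$)
$\left(x + L{\left(\left(-4 + 1\right) - 2 \right)}\right)^{2} = \left(5 + \left(-4 + \left(\left(-4 + 1\right) - 2\right)\right)\right)^{2} = \left(5 - 9\right)^{2} = \left(-4\right)^{2} = 16$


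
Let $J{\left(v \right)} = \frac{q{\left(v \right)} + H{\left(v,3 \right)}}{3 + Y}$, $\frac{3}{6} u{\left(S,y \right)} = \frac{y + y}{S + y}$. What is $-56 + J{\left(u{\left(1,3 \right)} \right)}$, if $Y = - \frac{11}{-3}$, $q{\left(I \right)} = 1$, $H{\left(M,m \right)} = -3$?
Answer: $- \frac{563}{10} \approx -56.3$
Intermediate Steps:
$Y = \frac{11}{3}$ ($Y = \left(-11\right) \left(- \frac{1}{3}\right) = \frac{11}{3} \approx 3.6667$)
$u{\left(S,y \right)} = \frac{4 y}{S + y}$ ($u{\left(S,y \right)} = 2 \frac{y + y}{S + y} = 2 \frac{2 y}{S + y} = \frac{4 y}{S + y}$)
$J{\left(v \right)} = - \frac{3}{10}$ ($J{\left(v \right)} = \frac{1 - 3}{3 + \frac{11}{3}} = - \frac{2}{\frac{20}{3}} = \left(-2\right) \frac{3}{20} = - \frac{3}{10}$)
$-56 + J{\left(u{\left(1,3 \right)} \right)} = -56 - \frac{3}{10} = - \frac{563}{10}$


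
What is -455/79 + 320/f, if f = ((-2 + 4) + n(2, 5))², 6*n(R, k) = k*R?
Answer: 172465/9559 ≈ 18.042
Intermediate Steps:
n(R, k) = R*k/6 (n(R, k) = (k*R)/6 = (R*k)/6 = R*k/6)
f = 121/9 (f = ((-2 + 4) + (⅙)*2*5)² = (2 + 5/3)² = (11/3)² = 121/9 ≈ 13.444)
-455/79 + 320/f = -455/79 + 320/(121/9) = -455*1/79 + 320*(9/121) = -455/79 + 2880/121 = 172465/9559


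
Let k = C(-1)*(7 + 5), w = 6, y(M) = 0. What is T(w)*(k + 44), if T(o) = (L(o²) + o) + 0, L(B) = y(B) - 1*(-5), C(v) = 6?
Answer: 1276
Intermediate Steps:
k = 72 (k = 6*(7 + 5) = 6*12 = 72)
L(B) = 5 (L(B) = 0 - 1*(-5) = 0 + 5 = 5)
T(o) = 5 + o (T(o) = (5 + o) + 0 = 5 + o)
T(w)*(k + 44) = (5 + 6)*(72 + 44) = 11*116 = 1276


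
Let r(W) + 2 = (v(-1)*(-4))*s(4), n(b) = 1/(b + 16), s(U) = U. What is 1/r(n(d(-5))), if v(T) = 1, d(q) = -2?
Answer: -1/18 ≈ -0.055556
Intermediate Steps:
n(b) = 1/(16 + b)
r(W) = -18 (r(W) = -2 + (1*(-4))*4 = -2 - 4*4 = -2 - 16 = -18)
1/r(n(d(-5))) = 1/(-18) = -1/18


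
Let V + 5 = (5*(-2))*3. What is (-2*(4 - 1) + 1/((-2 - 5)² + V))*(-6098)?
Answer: 253067/7 ≈ 36152.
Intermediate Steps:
V = -35 (V = -5 + (5*(-2))*3 = -5 - 10*3 = -5 - 30 = -35)
(-2*(4 - 1) + 1/((-2 - 5)² + V))*(-6098) = (-2*(4 - 1) + 1/((-2 - 5)² - 35))*(-6098) = (-2*3 + 1/((-7)² - 35))*(-6098) = (-6 + 1/(49 - 35))*(-6098) = (-6 + 1/14)*(-6098) = -83/14*(-6098) = 253067/7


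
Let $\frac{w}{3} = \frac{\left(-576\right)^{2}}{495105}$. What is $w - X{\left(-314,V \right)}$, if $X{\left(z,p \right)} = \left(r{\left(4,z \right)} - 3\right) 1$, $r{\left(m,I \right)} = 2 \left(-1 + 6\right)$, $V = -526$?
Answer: $- \frac{823469}{165035} \approx -4.9897$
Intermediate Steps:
$r{\left(m,I \right)} = 10$ ($r{\left(m,I \right)} = 2 \cdot 5 = 10$)
$X{\left(z,p \right)} = 7$ ($X{\left(z,p \right)} = \left(10 - 3\right) 1 = 7 \cdot 1 = 7$)
$w = \frac{331776}{165035}$ ($w = 3 \frac{\left(-576\right)^{2}}{495105} = 3 \cdot 331776 \cdot \frac{1}{495105} = 3 \cdot \frac{110592}{165035} = \frac{331776}{165035} \approx 2.0103$)
$w - X{\left(-314,V \right)} = \frac{331776}{165035} - 7 = - \frac{823469}{165035}$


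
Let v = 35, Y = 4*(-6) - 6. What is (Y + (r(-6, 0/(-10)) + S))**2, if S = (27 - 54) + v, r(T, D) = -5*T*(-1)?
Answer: 2704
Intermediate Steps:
Y = -30 (Y = -24 - 6 = -30)
r(T, D) = 5*T
S = 8 (S = (27 - 54) + 35 = -27 + 35 = 8)
(Y + (r(-6, 0/(-10)) + S))**2 = (-30 + (5*(-6) + 8))**2 = (-30 + (-30 + 8))**2 = (-30 - 22)**2 = (-52)**2 = 2704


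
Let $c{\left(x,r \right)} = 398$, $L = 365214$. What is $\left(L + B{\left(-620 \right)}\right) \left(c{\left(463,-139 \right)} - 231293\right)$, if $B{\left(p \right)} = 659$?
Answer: $-84478246335$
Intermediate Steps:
$\left(L + B{\left(-620 \right)}\right) \left(c{\left(463,-139 \right)} - 231293\right) = \left(365214 + 659\right) \left(398 - 231293\right) = 365873 \left(-230895\right) = -84478246335$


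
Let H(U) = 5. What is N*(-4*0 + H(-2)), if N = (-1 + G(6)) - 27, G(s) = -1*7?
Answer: -175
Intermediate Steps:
G(s) = -7
N = -35 (N = (-1 - 7) - 27 = -8 - 27 = -35)
N*(-4*0 + H(-2)) = -35*(-4*0 + 5) = -35*(0 + 5) = -35*5 = -175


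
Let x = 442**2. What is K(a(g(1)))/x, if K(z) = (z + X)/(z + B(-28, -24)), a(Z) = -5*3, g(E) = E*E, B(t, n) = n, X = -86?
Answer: 101/7619196 ≈ 1.3256e-5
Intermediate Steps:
x = 195364
g(E) = E**2
a(Z) = -15
K(z) = (-86 + z)/(-24 + z) (K(z) = (z - 86)/(z - 24) = (-86 + z)/(-24 + z))
K(a(g(1)))/x = ((-86 - 15)/(-24 - 15))/195364 = (-101/(-39))*(1/195364) = -1/39*(-101)*(1/195364) = (101/39)*(1/195364) = 101/7619196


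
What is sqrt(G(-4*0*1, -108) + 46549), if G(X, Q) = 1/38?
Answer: sqrt(67216794)/38 ≈ 215.75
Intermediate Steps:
G(X, Q) = 1/38
sqrt(G(-4*0*1, -108) + 46549) = sqrt(1/38 + 46549) = sqrt(1768863/38) = sqrt(67216794)/38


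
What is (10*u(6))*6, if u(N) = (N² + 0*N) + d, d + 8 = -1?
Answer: 1620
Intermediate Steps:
d = -9 (d = -8 - 1 = -9)
u(N) = -9 + N² (u(N) = (N² + 0*N) - 9 = (N² + 0) - 9 = N² - 9 = -9 + N²)
(10*u(6))*6 = (10*(-9 + 6²))*6 = (10*(-9 + 36))*6 = (10*27)*6 = 270*6 = 1620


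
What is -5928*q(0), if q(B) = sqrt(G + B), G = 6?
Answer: -5928*sqrt(6) ≈ -14521.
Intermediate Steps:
q(B) = sqrt(6 + B)
-5928*q(0) = -5928*sqrt(6 + 0) = -5928*sqrt(6)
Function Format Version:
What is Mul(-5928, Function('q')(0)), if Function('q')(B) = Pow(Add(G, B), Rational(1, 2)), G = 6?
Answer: Mul(-5928, Pow(6, Rational(1, 2))) ≈ -14521.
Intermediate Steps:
Function('q')(B) = Pow(Add(6, B), Rational(1, 2))
Mul(-5928, Function('q')(0)) = Mul(-5928, Pow(Add(6, 0), Rational(1, 2))) = Mul(-5928, Pow(6, Rational(1, 2)))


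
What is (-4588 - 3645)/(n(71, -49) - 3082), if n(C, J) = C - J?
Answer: 8233/2962 ≈ 2.7795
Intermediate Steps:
(-4588 - 3645)/(n(71, -49) - 3082) = (-4588 - 3645)/((71 - 1*(-49)) - 3082) = -8233/((71 + 49) - 3082) = -8233/(120 - 3082) = -8233/(-2962) = -8233*(-1/2962) = 8233/2962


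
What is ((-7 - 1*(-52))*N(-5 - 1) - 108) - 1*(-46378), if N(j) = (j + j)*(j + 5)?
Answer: 46810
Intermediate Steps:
N(j) = 2*j*(5 + j) (N(j) = (2*j)*(5 + j) = 2*j*(5 + j))
((-7 - 1*(-52))*N(-5 - 1) - 108) - 1*(-46378) = ((-7 - 1*(-52))*(2*(-5 - 1)*(5 + (-5 - 1))) - 108) - 1*(-46378) = ((-7 + 52)*(2*(-6)*(5 - 6)) - 108) + 46378 = (45*(2*(-6)*(-1)) - 108) + 46378 = (45*12 - 108) + 46378 = (540 - 108) + 46378 = 432 + 46378 = 46810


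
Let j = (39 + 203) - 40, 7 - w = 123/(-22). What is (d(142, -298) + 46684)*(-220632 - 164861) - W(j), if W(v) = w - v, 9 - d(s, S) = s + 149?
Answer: -393528211925/22 ≈ -1.7888e+10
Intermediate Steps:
w = 277/22 (w = 7 - 123/(-22) = 7 - 123*(-1)/22 = 7 - 1*(-123/22) = 7 + 123/22 = 277/22 ≈ 12.591)
d(s, S) = -140 - s (d(s, S) = 9 - (s + 149) = 9 - (149 + s) = 9 + (-149 - s) = -140 - s)
j = 202 (j = 242 - 40 = 202)
W(v) = 277/22 - v
(d(142, -298) + 46684)*(-220632 - 164861) - W(j) = ((-140 - 1*142) + 46684)*(-220632 - 164861) - (277/22 - 1*202) = ((-140 - 142) + 46684)*(-385493) - (277/22 - 202) = (-282 + 46684)*(-385493) - 1*(-4167/22) = 46402*(-385493) + 4167/22 = -17887646186 + 4167/22 = -393528211925/22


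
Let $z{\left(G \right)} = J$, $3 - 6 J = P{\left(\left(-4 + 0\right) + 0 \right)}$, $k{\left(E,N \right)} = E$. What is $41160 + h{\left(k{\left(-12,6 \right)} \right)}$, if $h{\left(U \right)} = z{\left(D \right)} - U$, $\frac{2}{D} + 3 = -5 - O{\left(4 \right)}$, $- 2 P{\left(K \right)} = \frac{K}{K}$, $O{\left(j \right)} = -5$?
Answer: $\frac{494071}{12} \approx 41173.0$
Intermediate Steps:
$P{\left(K \right)} = - \frac{1}{2}$ ($P{\left(K \right)} = - \frac{K \frac{1}{K}}{2} = \left(- \frac{1}{2}\right) 1 = - \frac{1}{2}$)
$D = - \frac{2}{3}$ ($D = \frac{2}{-3 - 0} = \frac{2}{-3 + \left(-5 + 5\right)} = \frac{2}{-3 + 0} = \frac{2}{-3} = 2 \left(- \frac{1}{3}\right) = - \frac{2}{3} \approx -0.66667$)
$J = \frac{7}{12}$ ($J = \frac{1}{2} - - \frac{1}{12} = \frac{1}{2} + \frac{1}{12} = \frac{7}{12} \approx 0.58333$)
$z{\left(G \right)} = \frac{7}{12}$
$h{\left(U \right)} = \frac{7}{12} - U$
$41160 + h{\left(k{\left(-12,6 \right)} \right)} = 41160 + \left(\frac{7}{12} - -12\right) = 41160 + \left(\frac{7}{12} + 12\right) = 41160 + \frac{151}{12} = \frac{494071}{12}$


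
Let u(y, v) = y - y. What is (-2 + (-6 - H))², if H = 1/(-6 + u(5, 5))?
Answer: 2209/36 ≈ 61.361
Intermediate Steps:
u(y, v) = 0
H = -⅙ (H = 1/(-6 + 0) = 1/(-6) = -⅙ ≈ -0.16667)
(-2 + (-6 - H))² = (-2 + (-6 - 1*(-⅙)))² = (-2 + (-6 + ⅙))² = (-2 - 35/6)² = (-47/6)² = 2209/36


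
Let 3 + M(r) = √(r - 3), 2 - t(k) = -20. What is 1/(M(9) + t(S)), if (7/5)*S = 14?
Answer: 19/355 - √6/355 ≈ 0.046621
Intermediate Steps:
S = 10 (S = (5/7)*14 = 10)
t(k) = 22 (t(k) = 2 - 1*(-20) = 2 + 20 = 22)
M(r) = -3 + √(-3 + r) (M(r) = -3 + √(r - 3) = -3 + √(-3 + r))
1/(M(9) + t(S)) = 1/((-3 + √(-3 + 9)) + 22) = 1/((-3 + √6) + 22) = 1/(19 + √6)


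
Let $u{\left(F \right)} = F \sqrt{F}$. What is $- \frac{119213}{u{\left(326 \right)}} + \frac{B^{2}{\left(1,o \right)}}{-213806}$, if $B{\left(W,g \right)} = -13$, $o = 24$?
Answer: $- \frac{169}{213806} - \frac{119213 \sqrt{326}}{106276} \approx -20.254$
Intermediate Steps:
$u{\left(F \right)} = F^{\frac{3}{2}}$
$- \frac{119213}{u{\left(326 \right)}} + \frac{B^{2}{\left(1,o \right)}}{-213806} = - \frac{119213}{326^{\frac{3}{2}}} + \frac{\left(-13\right)^{2}}{-213806} = - \frac{119213}{326 \sqrt{326}} + 169 \left(- \frac{1}{213806}\right) = - 119213 \frac{\sqrt{326}}{106276} - \frac{169}{213806} = - \frac{119213 \sqrt{326}}{106276} - \frac{169}{213806} = - \frac{169}{213806} - \frac{119213 \sqrt{326}}{106276}$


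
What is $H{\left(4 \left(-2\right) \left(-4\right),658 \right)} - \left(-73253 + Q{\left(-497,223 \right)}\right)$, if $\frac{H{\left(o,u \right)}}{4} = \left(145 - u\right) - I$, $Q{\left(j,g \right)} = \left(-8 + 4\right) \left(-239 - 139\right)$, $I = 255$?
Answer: $68669$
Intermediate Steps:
$Q{\left(j,g \right)} = 1512$ ($Q{\left(j,g \right)} = \left(-4\right) \left(-378\right) = 1512$)
$H{\left(o,u \right)} = -440 - 4 u$ ($H{\left(o,u \right)} = 4 \left(\left(145 - u\right) - 255\right) = 4 \left(-110 - u\right) = -440 - 4 u$)
$H{\left(4 \left(-2\right) \left(-4\right),658 \right)} - \left(-73253 + Q{\left(-497,223 \right)}\right) = \left(-440 - 2632\right) - \left(-73253 + 1512\right) = \left(-440 - 2632\right) - -71741 = -3072 + 71741 = 68669$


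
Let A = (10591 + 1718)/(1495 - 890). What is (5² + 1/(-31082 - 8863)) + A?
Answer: 3984911/87879 ≈ 45.345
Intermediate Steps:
A = 1119/55 (A = 12309/605 = 12309*(1/605) = 1119/55 ≈ 20.345)
(5² + 1/(-31082 - 8863)) + A = (5² + 1/(-31082 - 8863)) + 1119/55 = (25 + 1/(-39945)) + 1119/55 = (25 - 1/39945) + 1119/55 = 998624/39945 + 1119/55 = 3984911/87879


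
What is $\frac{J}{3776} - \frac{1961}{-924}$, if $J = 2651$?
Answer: $\frac{2463565}{872256} \approx 2.8244$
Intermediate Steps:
$\frac{J}{3776} - \frac{1961}{-924} = \frac{2651}{3776} - \frac{1961}{-924} = 2651 \cdot \frac{1}{3776} - - \frac{1961}{924} = \frac{2651}{3776} + \frac{1961}{924} = \frac{2463565}{872256}$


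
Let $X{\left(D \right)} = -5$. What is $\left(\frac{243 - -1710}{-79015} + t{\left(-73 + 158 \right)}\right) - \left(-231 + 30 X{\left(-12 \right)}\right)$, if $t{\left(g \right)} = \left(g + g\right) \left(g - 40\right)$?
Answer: $\frac{634567512}{79015} \approx 8031.0$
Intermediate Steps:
$t{\left(g \right)} = 2 g \left(-40 + g\right)$
$\left(\frac{243 - -1710}{-79015} + t{\left(-73 + 158 \right)}\right) - \left(-231 + 30 X{\left(-12 \right)}\right) = \left(\frac{243 - -1710}{-79015} + 2 \left(-73 + 158\right) \left(-40 + \left(-73 + 158\right)\right)\right) + \left(\left(-30\right) \left(-5\right) + 231\right) = \left(\left(243 + 1710\right) \left(- \frac{1}{79015}\right) + 2 \cdot 85 \left(-40 + 85\right)\right) + \left(150 + 231\right) = \left(1953 \left(- \frac{1}{79015}\right) + 2 \cdot 85 \cdot 45\right) + 381 = \left(- \frac{1953}{79015} + 7650\right) + 381 = \frac{604462797}{79015} + 381 = \frac{634567512}{79015}$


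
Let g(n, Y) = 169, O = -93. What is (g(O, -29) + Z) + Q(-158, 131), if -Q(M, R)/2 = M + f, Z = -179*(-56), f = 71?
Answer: 10367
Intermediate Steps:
Z = 10024
Q(M, R) = -142 - 2*M (Q(M, R) = -2*(M + 71) = -2*(71 + M) = -142 - 2*M)
(g(O, -29) + Z) + Q(-158, 131) = (169 + 10024) + (-142 - 2*(-158)) = 10193 + (-142 + 316) = 10193 + 174 = 10367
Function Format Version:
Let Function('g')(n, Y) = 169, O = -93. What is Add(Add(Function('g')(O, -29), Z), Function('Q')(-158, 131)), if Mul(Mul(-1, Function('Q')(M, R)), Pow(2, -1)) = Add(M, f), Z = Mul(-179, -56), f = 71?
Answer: 10367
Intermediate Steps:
Z = 10024
Function('Q')(M, R) = Add(-142, Mul(-2, M)) (Function('Q')(M, R) = Mul(-2, Add(M, 71)) = Mul(-2, Add(71, M)) = Add(-142, Mul(-2, M)))
Add(Add(Function('g')(O, -29), Z), Function('Q')(-158, 131)) = Add(Add(169, 10024), Add(-142, Mul(-2, -158))) = Add(10193, Add(-142, 316)) = Add(10193, 174) = 10367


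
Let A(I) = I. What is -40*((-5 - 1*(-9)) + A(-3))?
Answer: -40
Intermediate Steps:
-40*((-5 - 1*(-9)) + A(-3)) = -40*((-5 - 1*(-9)) - 3) = -40*((-5 + 9) - 3) = -40*(4 - 3) = -40*1 = -40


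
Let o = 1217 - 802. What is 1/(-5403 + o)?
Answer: -1/4988 ≈ -0.00020048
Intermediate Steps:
o = 415
1/(-5403 + o) = 1/(-5403 + 415) = 1/(-4988) = -1/4988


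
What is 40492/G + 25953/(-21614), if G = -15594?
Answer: -639952585/168524358 ≈ -3.7974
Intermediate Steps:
40492/G + 25953/(-21614) = 40492/(-15594) + 25953/(-21614) = 40492*(-1/15594) + 25953*(-1/21614) = -20246/7797 - 25953/21614 = -639952585/168524358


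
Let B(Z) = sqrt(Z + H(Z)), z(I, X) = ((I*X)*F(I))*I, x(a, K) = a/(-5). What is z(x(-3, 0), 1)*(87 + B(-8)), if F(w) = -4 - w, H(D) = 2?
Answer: -18009/125 - 207*I*sqrt(6)/125 ≈ -144.07 - 4.0564*I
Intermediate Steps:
x(a, K) = -a/5 (x(a, K) = a*(-1/5) = -a/5)
z(I, X) = X*I**2*(-4 - I) (z(I, X) = ((I*X)*(-4 - I))*I = (I*X*(-4 - I))*I = X*I**2*(-4 - I))
B(Z) = sqrt(2 + Z) (B(Z) = sqrt(Z + 2) = sqrt(2 + Z))
z(x(-3, 0), 1)*(87 + B(-8)) = (-1*1*(-1/5*(-3))**2*(4 - 1/5*(-3)))*(87 + sqrt(2 - 8)) = (-1*1*(3/5)**2*(4 + 3/5))*(87 + sqrt(-6)) = (-1*1*9/25*23/5)*(87 + I*sqrt(6)) = -207*(87 + I*sqrt(6))/125 = -18009/125 - 207*I*sqrt(6)/125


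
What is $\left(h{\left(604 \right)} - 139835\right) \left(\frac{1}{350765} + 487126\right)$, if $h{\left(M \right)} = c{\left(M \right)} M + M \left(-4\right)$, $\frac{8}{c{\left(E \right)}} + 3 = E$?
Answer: $- \frac{14607060089382084429}{210809765} \approx -6.929 \cdot 10^{10}$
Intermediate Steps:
$c{\left(E \right)} = \frac{8}{-3 + E}$
$h{\left(M \right)} = - 4 M + \frac{8 M}{-3 + M}$ ($h{\left(M \right)} = \frac{8}{-3 + M} M + M \left(-4\right) = \frac{8 M}{-3 + M} - 4 M = - 4 M + \frac{8 M}{-3 + M}$)
$\left(h{\left(604 \right)} - 139835\right) \left(\frac{1}{350765} + 487126\right) = \left(4 \cdot 604 \frac{1}{-3 + 604} \left(5 - 604\right) - 139835\right) \left(\frac{1}{350765} + 487126\right) = \left(4 \cdot 604 \cdot \frac{1}{601} \left(5 - 604\right) - 139835\right) \left(\frac{1}{350765} + 487126\right) = \left(4 \cdot 604 \cdot \frac{1}{601} \left(-599\right) - 139835\right) \frac{170866751391}{350765} = \left(- \frac{1447184}{601} - 139835\right) \frac{170866751391}{350765} = \left(- \frac{85488019}{601}\right) \frac{170866751391}{350765} = - \frac{14607060089382084429}{210809765}$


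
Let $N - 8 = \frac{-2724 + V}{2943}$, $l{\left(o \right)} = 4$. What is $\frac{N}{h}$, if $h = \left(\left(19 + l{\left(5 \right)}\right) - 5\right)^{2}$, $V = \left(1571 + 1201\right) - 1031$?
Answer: $\frac{22561}{953532} \approx 0.02366$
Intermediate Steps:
$V = 1741$ ($V = 2772 - 1031 = 1741$)
$N = \frac{22561}{2943}$ ($N = 8 + \frac{-2724 + 1741}{2943} = 8 - \frac{983}{2943} = \frac{22561}{2943} \approx 7.666$)
$h = 324$ ($h = \left(\left(19 + 4\right) - 5\right)^{2} = \left(23 - 5\right)^{2} = 18^{2} = 324$)
$\frac{N}{h} = \frac{22561}{2943 \cdot 324} = \frac{22561}{2943} \cdot \frac{1}{324} = \frac{22561}{953532}$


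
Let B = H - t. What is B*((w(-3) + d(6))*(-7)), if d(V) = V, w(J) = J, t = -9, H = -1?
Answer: -168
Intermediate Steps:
B = 8 (B = -1 - 1*(-9) = -1 + 9 = 8)
B*((w(-3) + d(6))*(-7)) = 8*((-3 + 6)*(-7)) = 8*(3*(-7)) = 8*(-21) = -168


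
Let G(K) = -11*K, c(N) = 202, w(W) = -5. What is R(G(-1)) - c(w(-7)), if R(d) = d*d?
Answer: -81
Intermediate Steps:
R(d) = d**2
R(G(-1)) - c(w(-7)) = (-11*(-1))**2 - 1*202 = 11**2 - 202 = 121 - 202 = -81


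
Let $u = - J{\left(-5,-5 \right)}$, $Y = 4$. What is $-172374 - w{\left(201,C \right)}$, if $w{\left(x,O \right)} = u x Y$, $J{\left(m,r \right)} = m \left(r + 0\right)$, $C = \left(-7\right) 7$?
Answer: $-152274$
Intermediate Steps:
$C = -49$
$J{\left(m,r \right)} = m r$
$u = -25$ ($u = - \left(-5\right) \left(-5\right) = \left(-1\right) 25 = -25$)
$w{\left(x,O \right)} = - 100 x$ ($w{\left(x,O \right)} = - 25 x 4 = - 100 x$)
$-172374 - w{\left(201,C \right)} = -172374 - \left(-100\right) 201 = -172374 - -20100 = -172374 + 20100 = -152274$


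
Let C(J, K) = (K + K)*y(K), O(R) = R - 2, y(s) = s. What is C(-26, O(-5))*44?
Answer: 4312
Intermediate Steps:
O(R) = -2 + R
C(J, K) = 2*K² (C(J, K) = (K + K)*K = (2*K)*K = 2*K²)
C(-26, O(-5))*44 = (2*(-2 - 5)²)*44 = (2*(-7)²)*44 = (2*49)*44 = 98*44 = 4312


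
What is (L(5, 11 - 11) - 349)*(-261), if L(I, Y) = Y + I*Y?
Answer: 91089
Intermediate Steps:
(L(5, 11 - 11) - 349)*(-261) = ((11 - 11)*(1 + 5) - 349)*(-261) = (0*6 - 349)*(-261) = (0 - 349)*(-261) = -349*(-261) = 91089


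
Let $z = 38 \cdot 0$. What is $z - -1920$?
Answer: $1920$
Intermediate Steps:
$z = 0$
$z - -1920 = 0 - -1920 = 0 + 1920 = 1920$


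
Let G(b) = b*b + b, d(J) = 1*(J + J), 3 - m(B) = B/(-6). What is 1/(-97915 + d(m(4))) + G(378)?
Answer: 42079344423/293723 ≈ 1.4326e+5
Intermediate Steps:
m(B) = 3 + B/6 (m(B) = 3 - B/(-6) = 3 - B*(-1)/6 = 3 - (-1)*B/6 = 3 + B/6)
d(J) = 2*J (d(J) = 1*(2*J) = 2*J)
G(b) = b + b² (G(b) = b² + b = b + b²)
1/(-97915 + d(m(4))) + G(378) = 1/(-97915 + 2*(3 + (⅙)*4)) + 378*(1 + 378) = 1/(-97915 + 2*(3 + ⅔)) + 378*379 = 1/(-97915 + 2*(11/3)) + 143262 = 1/(-97915 + 22/3) + 143262 = 1/(-293723/3) + 143262 = -3/293723 + 143262 = 42079344423/293723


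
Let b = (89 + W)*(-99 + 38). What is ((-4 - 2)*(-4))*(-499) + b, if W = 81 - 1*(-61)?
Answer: -26067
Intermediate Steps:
W = 142 (W = 81 + 61 = 142)
b = -14091 (b = (89 + 142)*(-99 + 38) = 231*(-61) = -14091)
((-4 - 2)*(-4))*(-499) + b = ((-4 - 2)*(-4))*(-499) - 14091 = -6*(-4)*(-499) - 14091 = 24*(-499) - 14091 = -11976 - 14091 = -26067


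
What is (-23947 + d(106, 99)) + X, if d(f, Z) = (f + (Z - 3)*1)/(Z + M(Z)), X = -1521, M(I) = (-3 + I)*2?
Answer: -7410986/291 ≈ -25467.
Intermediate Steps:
M(I) = -6 + 2*I
d(f, Z) = (-3 + Z + f)/(-6 + 3*Z) (d(f, Z) = (f + (Z - 3)*1)/(Z + (-6 + 2*Z)) = (f + (-3 + Z)*1)/(-6 + 3*Z) = (f + (-3 + Z))/(-6 + 3*Z) = (-3 + Z + f)/(-6 + 3*Z))
(-23947 + d(106, 99)) + X = (-23947 + (-3 + 99 + 106)/(3*(-2 + 99))) - 1521 = (-23947 + (1/3)*202/97) - 1521 = (-23947 + (1/3)*(1/97)*202) - 1521 = (-23947 + 202/291) - 1521 = -6968375/291 - 1521 = -7410986/291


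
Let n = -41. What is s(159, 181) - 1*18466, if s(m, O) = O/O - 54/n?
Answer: -757011/41 ≈ -18464.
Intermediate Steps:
s(m, O) = 95/41 (s(m, O) = O/O - 54/(-41) = 1 - 54*(-1/41) = 1 + 54/41 = 95/41)
s(159, 181) - 1*18466 = 95/41 - 1*18466 = 95/41 - 18466 = -757011/41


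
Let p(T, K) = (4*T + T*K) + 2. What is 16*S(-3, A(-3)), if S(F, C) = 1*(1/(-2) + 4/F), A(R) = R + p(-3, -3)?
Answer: -88/3 ≈ -29.333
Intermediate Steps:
p(T, K) = 2 + 4*T + K*T (p(T, K) = (4*T + K*T) + 2 = 2 + 4*T + K*T)
A(R) = -1 + R (A(R) = R + (2 + 4*(-3) - 3*(-3)) = R + (2 - 12 + 9) = R - 1 = -1 + R)
S(F, C) = -½ + 4/F (S(F, C) = 1*(1*(-½) + 4/F) = 1*(-½ + 4/F) = -½ + 4/F)
16*S(-3, A(-3)) = 16*((½)*(8 - 1*(-3))/(-3)) = 16*((½)*(-⅓)*(8 + 3)) = 16*((½)*(-⅓)*11) = 16*(-11/6) = -88/3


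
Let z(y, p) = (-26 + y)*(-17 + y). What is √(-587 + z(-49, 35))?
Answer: √4363 ≈ 66.053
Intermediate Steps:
√(-587 + z(-49, 35)) = √(-587 + (442 + (-49)² - 43*(-49))) = √(-587 + (442 + 2401 + 2107)) = √(-587 + 4950) = √4363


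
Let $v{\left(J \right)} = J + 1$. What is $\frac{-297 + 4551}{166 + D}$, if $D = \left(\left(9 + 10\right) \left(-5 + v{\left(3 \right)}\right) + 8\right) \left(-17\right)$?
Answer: $\frac{4254}{353} \approx 12.051$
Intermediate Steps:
$v{\left(J \right)} = 1 + J$
$D = 187$ ($D = \left(\left(9 + 10\right) \left(-5 + \left(1 + 3\right)\right) + 8\right) \left(-17\right) = \left(19 \left(-5 + 4\right) + 8\right) \left(-17\right) = \left(19 \left(-1\right) + 8\right) \left(-17\right) = \left(-19 + 8\right) \left(-17\right) = \left(-11\right) \left(-17\right) = 187$)
$\frac{-297 + 4551}{166 + D} = \frac{-297 + 4551}{166 + 187} = \frac{4254}{353}$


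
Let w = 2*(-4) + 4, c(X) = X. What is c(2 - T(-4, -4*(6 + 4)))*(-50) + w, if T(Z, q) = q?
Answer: -2104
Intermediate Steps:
w = -4 (w = -8 + 4 = -4)
c(2 - T(-4, -4*(6 + 4)))*(-50) + w = (2 - (-4)*(6 + 4))*(-50) - 4 = (2 - (-4)*10)*(-50) - 4 = (2 - 1*(-40))*(-50) - 4 = (2 + 40)*(-50) - 4 = 42*(-50) - 4 = -2100 - 4 = -2104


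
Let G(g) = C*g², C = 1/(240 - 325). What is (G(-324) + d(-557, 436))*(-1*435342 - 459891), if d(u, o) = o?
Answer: 60800644428/85 ≈ 7.1530e+8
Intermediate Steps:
C = -1/85 (C = 1/(-85) = -1/85 ≈ -0.011765)
G(g) = -g²/85
(G(-324) + d(-557, 436))*(-1*435342 - 459891) = (-1/85*(-324)² + 436)*(-1*435342 - 459891) = (-1/85*104976 + 436)*(-435342 - 459891) = (-104976/85 + 436)*(-895233) = -67916/85*(-895233) = 60800644428/85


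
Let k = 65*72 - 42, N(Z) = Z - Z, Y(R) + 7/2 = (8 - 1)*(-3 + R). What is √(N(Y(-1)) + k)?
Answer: √4638 ≈ 68.103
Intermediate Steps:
Y(R) = -49/2 + 7*R (Y(R) = -7/2 + (8 - 1)*(-3 + R) = -7/2 + 7*(-3 + R) = -7/2 + (-21 + 7*R) = -49/2 + 7*R)
N(Z) = 0
k = 4638 (k = 4680 - 42 = 4638)
√(N(Y(-1)) + k) = √(0 + 4638) = √4638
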